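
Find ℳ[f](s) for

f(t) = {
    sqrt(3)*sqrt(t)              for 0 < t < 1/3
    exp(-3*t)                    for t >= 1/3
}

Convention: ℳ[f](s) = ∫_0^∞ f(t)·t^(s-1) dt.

peel off the common scale on t: sqrt(t) on [0, 1); exp(-t) on [1, ∞)
split f at 1/3: ℳ[f](s) collects 2 kernel integrals
between 0 and 1/3 the integrand is sqrt(3)*sqrt(t)·t^(s-1)
∫ over [1/3, ∞) of exp(-3*t)·t^(s-1) joins the sum

((2*s + 1)*uppergamma(s, 1) + 2)/(3**s*(2*s + 1))
  Re(s) > -1/2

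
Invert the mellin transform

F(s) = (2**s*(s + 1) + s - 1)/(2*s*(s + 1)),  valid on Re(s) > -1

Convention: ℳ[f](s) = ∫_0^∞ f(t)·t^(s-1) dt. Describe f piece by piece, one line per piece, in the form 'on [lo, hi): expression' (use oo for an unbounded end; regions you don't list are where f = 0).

split f at 1: ℳ[f](s) collects 2 kernel integrals
[0, 1) adds the kernel integral of t
over [1, 2), the kernel integral of 1/2 enters the sum

on [0, 1): t
on [1, 2): 1/2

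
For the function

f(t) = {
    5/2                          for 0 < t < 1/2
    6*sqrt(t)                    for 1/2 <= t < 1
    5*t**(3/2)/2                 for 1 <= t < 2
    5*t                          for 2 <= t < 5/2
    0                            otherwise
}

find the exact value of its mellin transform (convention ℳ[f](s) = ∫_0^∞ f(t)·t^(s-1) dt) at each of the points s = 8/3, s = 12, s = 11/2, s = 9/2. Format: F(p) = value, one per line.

F(8/3) = -120*2**(2/3)/11 - 9*2**(5/6)/76 + 15*2**(1/3)/128 + 123/95 + 48*2**(1/6)/5 + 1875*2**(1/3)*5**(2/3)/176
F(12) = 2097151919*sqrt(2)/1382400 + 15573607308941/287539200
F(11/2) = -450495*sqrt(2)/9152 + 20761/448 + 78125*sqrt(10)/832
F(9/2) = -92105*sqrt(2)/3168 + 2193/80 + 15625*sqrt(10)/352

the 4 pieces separated at 1/2, 1, 2 each add one integral
piece [0, 1/2): integrate 5/2 against the kernel
piece [1/2, 1): integrate 6*sqrt(t) against the kernel
piece [1, 2): integrate 5*t**(3/2)/2 against the kernel
on [2, 5/2) integrate f = 5*t against the kernel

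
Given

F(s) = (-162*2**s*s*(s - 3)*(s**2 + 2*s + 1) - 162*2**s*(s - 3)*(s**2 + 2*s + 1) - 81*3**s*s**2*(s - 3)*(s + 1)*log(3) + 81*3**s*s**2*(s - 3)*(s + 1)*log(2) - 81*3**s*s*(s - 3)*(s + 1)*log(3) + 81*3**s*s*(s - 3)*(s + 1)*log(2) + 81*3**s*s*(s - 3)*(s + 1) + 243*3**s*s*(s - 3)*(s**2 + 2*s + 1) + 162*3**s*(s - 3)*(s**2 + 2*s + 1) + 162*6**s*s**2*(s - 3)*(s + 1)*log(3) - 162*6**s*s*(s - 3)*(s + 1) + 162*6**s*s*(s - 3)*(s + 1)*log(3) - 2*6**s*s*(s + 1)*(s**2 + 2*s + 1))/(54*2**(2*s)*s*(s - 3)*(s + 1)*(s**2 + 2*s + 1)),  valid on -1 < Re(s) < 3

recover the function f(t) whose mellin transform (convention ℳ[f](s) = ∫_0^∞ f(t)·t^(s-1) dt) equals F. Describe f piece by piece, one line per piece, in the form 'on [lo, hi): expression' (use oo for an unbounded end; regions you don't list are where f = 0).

on [0, 1/2): 2*t
on [1/2, 3/4): 2*t + 3
on [3/4, 3/2): 2*t*log(2*t)
on [3/2, oo): 1/(8*t**3)

peel off the common scale on t: t on [0, 1); t + 3 on [1, 3/2); t*log(t) on [3/2, 3); …
breakpoints 1/2, 3/4, 3/2: one integral from each of the 4 segments
over [0, 1/2), the kernel integral of 2*t enters the sum
on [1/2, 3/4): add ∫ (2*t + 3)·t^(s-1) dt
on [3/4, 3/2): add ∫ 2*t*log(2*t)·t^(s-1) dt
segment 3/2 to ∞ holds 1/(8*t**3); add its integral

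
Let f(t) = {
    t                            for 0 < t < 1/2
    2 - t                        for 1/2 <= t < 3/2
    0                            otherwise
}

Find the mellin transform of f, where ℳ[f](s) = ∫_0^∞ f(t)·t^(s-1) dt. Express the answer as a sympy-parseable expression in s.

(3**s*s + 4*3**s - 2*s - 4)/(2*2**s*s*(s + 1))
  Re(s) > -1

along the cuts 1/2, ℳ[f](s) splits into 2 integrals
[0, 1/2) adds the kernel integral of t
for t in [1/2, 3/2): the term is ∫ (2 - t)·t^(s-1)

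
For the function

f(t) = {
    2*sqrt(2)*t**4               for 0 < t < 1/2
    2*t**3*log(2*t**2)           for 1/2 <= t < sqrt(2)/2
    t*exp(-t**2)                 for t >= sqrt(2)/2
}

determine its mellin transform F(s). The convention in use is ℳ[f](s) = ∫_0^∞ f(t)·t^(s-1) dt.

(4*2**s*(s + 4)*(4*s + (s + 1)**2 + 8)*uppergamma(s/2 + 1/2, 1/2) - 8*2**(s/2 + 1/2)*(s + 4) + 4*s + (s + 1)*(s + 4)*log(4) + 4*(s + 4)*log(2) + sqrt(2)*(4*s + (s + 1)**2 + 8) + 16)/(8*2**s*(s + 4)*(4*s + (s + 1)**2 + 8))
  Re(s) > -4

remove the power substitution first: 2*sqrt(2)*t**2 on [0, 1/4); 2*t**(3/2)*log(2*t) on [1/4, 1/2); sqrt(t)*exp(-t) on [1/2, ∞)
invert the shared t-power to get 2*sqrt(2)*t**(3/2) on [0, 1/4); 2*t*log(2*t) on [1/4, 1/2); exp(-t) on [1/2, ∞)
back out the common scale on t: t**(3/2) on [0, 1/2); t*log(t) on [1/2, 1); exp(-t/2) on [1, ∞)
integrate the 3 segments split at 1/2, sqrt(2)/2, then add the results
over [0, 1/2), the kernel integral of 2*sqrt(2)*t**4 enters the sum
[1/2, sqrt(2)/2) adds the kernel integral of 2*t**3*log(2*t**2)
segment [sqrt(2)/2, ∞) carries t*exp(-t**2); integrate it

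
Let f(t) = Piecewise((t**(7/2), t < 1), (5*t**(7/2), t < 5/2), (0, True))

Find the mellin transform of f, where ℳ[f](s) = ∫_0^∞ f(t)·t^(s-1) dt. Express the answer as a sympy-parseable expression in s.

decompose at 1; ℳ[f](s) sums the 2 pieces' integrals
on [0, 1) integrate f = t**(7/2) against the kernel
between 1 and 5/2 the integrand is 5*t**(7/2)·t^(s-1)

2*(5*(5/2)**(s + 7/2) - 4)/(2*s + 7)
  Re(s) > -7/2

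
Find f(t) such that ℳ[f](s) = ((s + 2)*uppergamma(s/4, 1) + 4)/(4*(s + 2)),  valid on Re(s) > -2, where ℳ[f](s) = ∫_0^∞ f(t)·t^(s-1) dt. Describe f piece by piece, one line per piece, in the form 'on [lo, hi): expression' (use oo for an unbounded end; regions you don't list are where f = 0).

on [0, 1): t**2
on [1, oo): exp(-t**4)

reversing the power substitution: t on [0, 1); exp(-t**2) on [1, ∞)
strip the power substitution: sqrt(t) on [0, 1); exp(-t) on [1, ∞)
along the cuts 1, ℳ[f](s) splits into 2 integrals
over [0, 1), the kernel integral of t**2 enters the sum
on [1, ∞) integrate f = exp(-t**4) against the kernel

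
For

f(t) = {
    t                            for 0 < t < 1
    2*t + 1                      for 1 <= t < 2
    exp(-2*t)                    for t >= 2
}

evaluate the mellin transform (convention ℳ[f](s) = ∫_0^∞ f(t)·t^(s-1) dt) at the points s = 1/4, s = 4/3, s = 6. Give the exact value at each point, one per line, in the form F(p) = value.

breakpoints 1, 2: one integral from each of the 3 segments
∫ over [0, 1) of t·t^(s-1) joins the sum
segment 1 to 2 holds (2*t + 1); add its integral
between 2 and ∞ the integrand is exp(-2*t)·t^(s-1)

F(1/4) = -24/5 + 2**(3/4)*uppergamma(1/4, 4)/2 + 36*2**(1/4)/5
F(4/3) = -33/28 + 2**(2/3)*uppergamma(4/3, 4)/4 + 69*2**(1/3)/14
F(6) = 643*exp(-4)/8 + 657/14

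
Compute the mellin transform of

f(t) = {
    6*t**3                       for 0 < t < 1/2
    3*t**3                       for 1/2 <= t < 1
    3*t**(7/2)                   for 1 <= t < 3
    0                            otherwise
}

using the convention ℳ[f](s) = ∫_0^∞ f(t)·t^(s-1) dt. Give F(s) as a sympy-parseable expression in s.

the 3 pieces separated at 1/2, 1 each add one integral
on [0, 1/2) integrate f = 6*t**3 against the kernel
segment [1/2, 1) carries 3*t**3; integrate it
over [1, 3), the kernel integral of 3*t**(7/2) enters the sum

3*(16*3**(s + 7/2)*(s + 3) + 8 + (2*s + 7)/2**s)/(8*(s + 3)*(2*s + 7))
  Re(s) > -3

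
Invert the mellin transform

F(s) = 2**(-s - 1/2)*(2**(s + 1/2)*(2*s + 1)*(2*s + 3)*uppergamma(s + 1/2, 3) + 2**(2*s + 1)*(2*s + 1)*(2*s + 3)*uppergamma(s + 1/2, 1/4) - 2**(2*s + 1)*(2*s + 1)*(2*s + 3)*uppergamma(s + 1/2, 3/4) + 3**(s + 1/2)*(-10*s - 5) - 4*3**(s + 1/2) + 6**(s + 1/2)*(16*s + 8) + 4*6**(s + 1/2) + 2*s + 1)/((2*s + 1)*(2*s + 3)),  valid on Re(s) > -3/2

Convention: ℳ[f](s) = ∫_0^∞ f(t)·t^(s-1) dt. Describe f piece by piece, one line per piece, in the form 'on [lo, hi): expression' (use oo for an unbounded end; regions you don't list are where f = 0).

invert the shared t-power to get t on [0, 1/2); exp(-t/2) on [1/2, 3/2); t + 1 on [3/2, 3); …
split f at 1/2, 3/2, 3: ℳ[f](s) collects 4 kernel integrals
segment 0 to 1/2 holds t**(3/2); add its integral
piece [1/2, 3/2): integrate sqrt(t)*exp(-t/2) against the kernel
segment [3/2, 3) carries sqrt(t)*(t + 1); integrate it
on [3, ∞): add ∫ sqrt(t)*exp(-t)·t^(s-1) dt

on [0, 1/2): t**(3/2)
on [1/2, 3/2): sqrt(t)*exp(-t/2)
on [3/2, 3): sqrt(t)*(t + 1)
on [3, oo): sqrt(t)*exp(-t)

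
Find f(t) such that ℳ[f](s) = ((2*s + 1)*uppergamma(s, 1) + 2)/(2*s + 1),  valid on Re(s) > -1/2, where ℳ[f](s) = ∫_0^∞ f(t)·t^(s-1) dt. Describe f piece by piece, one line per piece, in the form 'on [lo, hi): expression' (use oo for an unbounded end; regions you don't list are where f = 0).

decompose at 1; ℳ[f](s) sums the 2 pieces' integrals
piece [0, 1): integrate sqrt(t) against the kernel
for t in [1, ∞): the term is ∫ exp(-t)·t^(s-1)

on [0, 1): sqrt(t)
on [1, oo): exp(-t)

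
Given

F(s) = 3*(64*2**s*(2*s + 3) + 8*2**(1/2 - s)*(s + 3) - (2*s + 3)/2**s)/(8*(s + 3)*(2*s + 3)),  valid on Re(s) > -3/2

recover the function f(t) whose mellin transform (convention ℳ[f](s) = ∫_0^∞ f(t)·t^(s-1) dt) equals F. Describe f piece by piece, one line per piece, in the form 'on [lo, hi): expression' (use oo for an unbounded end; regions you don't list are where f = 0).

split f at 1/2: ℳ[f](s) collects 2 kernel integrals
between 0 and 1/2 the integrand is 6*t**(3/2)·t^(s-1)
∫ 3*t**3·t^(s-1) over [1/2, 2)

on [0, 1/2): 6*t**(3/2)
on [1/2, 2): 3*t**3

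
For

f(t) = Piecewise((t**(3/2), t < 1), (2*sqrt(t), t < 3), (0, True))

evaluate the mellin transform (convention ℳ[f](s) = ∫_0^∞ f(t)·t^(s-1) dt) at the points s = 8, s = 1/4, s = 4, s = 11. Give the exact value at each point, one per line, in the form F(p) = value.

F(8) = -42/323 + 26244*sqrt(3)/17
F(1/4) = -44/21 + 8*3**(3/4)/3
F(4) = -26/99 + 36*sqrt(3)
F(11) = -54/575 + 708588*sqrt(3)/23

summing 2 kernel integrals split by 1 yields ℳ[f](s)
over [0, 1), the kernel integral of t**(3/2) enters the sum
piece [1, 3): integrate 2*sqrt(t) against the kernel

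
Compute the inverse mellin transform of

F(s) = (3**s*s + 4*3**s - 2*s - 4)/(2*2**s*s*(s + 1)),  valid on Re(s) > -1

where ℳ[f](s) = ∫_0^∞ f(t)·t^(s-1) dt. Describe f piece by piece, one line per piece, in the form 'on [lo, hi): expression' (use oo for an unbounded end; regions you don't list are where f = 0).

breakpoints 1/2: one integral from each of the 2 segments
on [0, 1/2) integrate f = t against the kernel
segment 1/2 to 3/2 holds (2 - t); add its integral

on [0, 1/2): t
on [1/2, 3/2): 2 - t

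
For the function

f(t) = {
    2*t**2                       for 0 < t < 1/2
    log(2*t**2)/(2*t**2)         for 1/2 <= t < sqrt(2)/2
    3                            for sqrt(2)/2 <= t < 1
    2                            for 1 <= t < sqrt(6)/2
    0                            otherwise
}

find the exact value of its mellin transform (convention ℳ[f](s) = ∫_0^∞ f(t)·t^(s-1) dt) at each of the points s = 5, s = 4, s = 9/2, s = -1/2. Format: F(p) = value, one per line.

F(5) = -37*sqrt(2)/360 + log(2)/48 + 4357/20160 + 9*sqrt(6)/20
F(4) = log(2)/16 + 217/192
F(9/2) = sqrt(2)*(-11544*2**(1/4) + 2340*log(2) + 2097 + 10400*sqrt(2) + 46800*6**(1/4))/93600
F(-1/2) = sqrt(2)*(-50*6**(3/4) - 75*sqrt(2) - 60*log(2) + 73 + 213*2**(3/4))/75

peel off the power substitution: 2*t on [0, 1/4); log(2*t)/(2*t) on [1/4, 1/2); 3 on [1/2, 1); …
strip the common scale on t: t on [0, 1/2); log(t)/t on [1/2, 1); 3 on [1, 2); …
slice at 1/2, sqrt(2)/2, 1, transform all 4 pieces, and sum them
on [0, 1/2) integrate f = 2*t**2 against the kernel
over [1/2, sqrt(2)/2), the kernel integral of log(2*t**2)/(2*t**2) enters the sum
piece [sqrt(2)/2, 1): integrate 3 against the kernel
between 1 and sqrt(6)/2 the integrand is 2·t^(s-1)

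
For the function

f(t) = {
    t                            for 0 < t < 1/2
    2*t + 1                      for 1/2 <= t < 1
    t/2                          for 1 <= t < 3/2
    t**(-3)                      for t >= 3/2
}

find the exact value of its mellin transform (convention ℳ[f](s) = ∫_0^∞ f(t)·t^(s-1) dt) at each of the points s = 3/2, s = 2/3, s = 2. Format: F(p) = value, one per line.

F(3/2) = -13*sqrt(2)/60 + 403*sqrt(6)/1080 + 19/15
F(2/3) = 2**(1/3)*(-2268 + 727*3**(2/3) + 3024*2**(2/3))/2520
F(2) = 33/16

slice at 1/2, 1, 3/2, transform all 4 pieces, and sum them
segment 0 to 1/2 holds t; add its integral
∫ over [1/2, 1) of (2*t + 1)·t^(s-1) joins the sum
∫ over [1, 3/2) of t/2·t^(s-1) joins the sum
[3/2, ∞) adds the kernel integral of t**(-3)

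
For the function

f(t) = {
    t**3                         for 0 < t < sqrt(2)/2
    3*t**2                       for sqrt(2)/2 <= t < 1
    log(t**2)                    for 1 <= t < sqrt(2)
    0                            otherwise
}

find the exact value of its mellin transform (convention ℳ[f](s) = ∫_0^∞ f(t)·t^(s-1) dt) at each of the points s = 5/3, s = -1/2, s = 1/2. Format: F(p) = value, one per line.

F(5/3) = -18*2**(5/6)/25 - 9*2**(1/6)/44 + 3*2**(2/3)/112 + 3*2**(5/6)*log(2)/5 + 423/275
F(-1/2) = -39*2**(3/4)/10 - 2**(1/4) - 2**(3/4)*log(2) + 10
F(1/2) = -111*2**(1/4)/14 - 3*2**(3/4)/10 + 2*2**(1/4)*log(2) + 46/5

peel off the power substitution: t**(3/2) on [0, 1/2); 3*t on [1/2, 1); log(t) on [1, 2)
decompose at sqrt(2)/2, 1; ℳ[f](s) sums the 3 pieces' integrals
segment [0, sqrt(2)/2) carries t**3; integrate it
on [sqrt(2)/2, 1): add ∫ 3*t**2·t^(s-1) dt
between 1 and sqrt(2) the integrand is log(t**2)·t^(s-1)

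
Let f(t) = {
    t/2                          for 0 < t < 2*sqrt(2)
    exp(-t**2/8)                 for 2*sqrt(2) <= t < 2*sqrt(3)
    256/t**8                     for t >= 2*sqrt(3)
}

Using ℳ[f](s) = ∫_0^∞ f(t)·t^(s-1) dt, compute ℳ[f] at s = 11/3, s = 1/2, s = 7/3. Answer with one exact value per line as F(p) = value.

remove the common scale on t first: t on [0, sqrt(2)); exp(-t**2/2) on [sqrt(2), sqrt(3)); t**(-8) on [sqrt(3), ∞)
peel off the power substitution: sqrt(t) on [0, 2); exp(-t/2) on [2, 3); t**(-4) on [3, ∞)
slice at 2*sqrt(2), 2*sqrt(3), transform all 3 pieces, and sum them
for t in [0, 2*sqrt(2)): the term is ∫ t/2·t^(s-1)
segment [2*sqrt(2), 2*sqrt(3)) carries exp(-t**2/8); integrate it
on [2*sqrt(3), ∞): add ∫ 256/t**8·t^(s-1) dt

F(11/3) = -16*sqrt(2)*uppergamma(11/6, 3/2) + 8*2**(2/3)*3**(5/6)/117 + 96/7 + 16*sqrt(2)*uppergamma(11/6, 1)
F(1/2) = sqrt(2)*(-1215*2**(1/4)*uppergamma(1/4, 3/2) + 4*3**(1/4) + 1215*2**(1/4)*uppergamma(1/4, 1) + 1620*2**(3/4))/2430
F(7/3) = -4*sqrt(2)*uppergamma(7/6, 3/2) + 4*2**(1/3)*3**(1/6)/153 + 4*sqrt(2)*uppergamma(7/6, 1) + 24/5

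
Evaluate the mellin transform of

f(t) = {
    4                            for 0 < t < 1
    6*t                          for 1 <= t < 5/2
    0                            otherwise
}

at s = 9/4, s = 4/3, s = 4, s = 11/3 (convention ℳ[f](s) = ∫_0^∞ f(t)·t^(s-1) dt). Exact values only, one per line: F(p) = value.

F(9/4) = -8/117 + 375*2**(3/4)*5**(1/4)/26
F(4/3) = 3/7 + 225*2**(2/3)*5**(1/3)/28
F(4) = 9359/80
F(11/3) = -15/77 + 5625*2**(1/3)*5**(2/3)/224

cuts at 1: linearity sums the 2 kernel integrals
∫ 4·t^(s-1) over [0, 1)
for t in [1, 5/2): the term is ∫ 6*t·t^(s-1)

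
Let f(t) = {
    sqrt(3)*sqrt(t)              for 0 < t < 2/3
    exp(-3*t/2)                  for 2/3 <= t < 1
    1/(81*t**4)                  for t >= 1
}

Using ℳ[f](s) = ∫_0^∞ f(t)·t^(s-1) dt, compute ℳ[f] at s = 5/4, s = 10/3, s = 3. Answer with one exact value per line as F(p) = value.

back out the common scale on t: sqrt(t) on [0, 2); exp(-t/2) on [2, 3); t**(-4) on [3, ∞)
slice at 2/3, 1, transform all 3 pieces, and sum them
the [0, 2/3) slice contributes ∫ sqrt(3)*sqrt(t)·t^(s-1) dt
[2/3, 1) adds the kernel integral of exp(-3*t/2)
over [1, ∞), the kernel integral of 1/(81*t**4) enters the sum

F(5/4) = -2*2**(1/4)*3**(3/4)*uppergamma(5/4, 3/2)/9 + 4/891 + 2*2**(1/4)*3**(3/4)*uppergamma(5/4, 1)/9 + 8*6**(3/4)/63
F(10/3) = 3**(2/3)*(-368*2**(1/3)*uppergamma(10/3, 3/2) + 23*3**(1/3) + 96*2**(5/6) + 368*2**(1/3)*uppergamma(10/3, 1))/3726
F(3) = -58*exp(-3/2)/27 + 1/81 + 16*sqrt(2)/189 + 40*exp(-1)/27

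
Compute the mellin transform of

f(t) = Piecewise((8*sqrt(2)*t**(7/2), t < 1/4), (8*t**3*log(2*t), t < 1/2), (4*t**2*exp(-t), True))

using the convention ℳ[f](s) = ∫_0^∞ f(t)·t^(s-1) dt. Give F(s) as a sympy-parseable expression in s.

(32*2**(2*s)*(2*s + 7)*(2*s + (s + 2)**2 + 5)*uppergamma(s + 2, 1/2) - 8*2**s*(2*s + 7) + 2*s + (s + 2)*(2*s + 7)*log(2) + (2*s + 7)*log(2) + sqrt(2)*(2*s + (s + 2)**2 + 5) + 7)/(8*2**(2*s)*(2*s + 7)*(2*s + (s + 2)**2 + 5))
  Re(s) > -7/2

the common scale on t comes off first: t**(7/2) on [0, 1/2); t**3*log(t) on [1/2, 1); t**2*exp(-t/2) on [1, ∞)
invert the shared t-power to get t**(3/2) on [0, 1/2); t*log(t) on [1/2, 1); exp(-t/2) on [1, ∞)
cuts at 1/4, 1/2: linearity sums the 3 kernel integrals
piece [0, 1/4): integrate 8*sqrt(2)*t**(7/2) against the kernel
∫ over [1/4, 1/2) of 8*t**3*log(2*t)·t^(s-1) joins the sum
on [1/2, ∞) integrate f = 4*t**2*exp(-t) against the kernel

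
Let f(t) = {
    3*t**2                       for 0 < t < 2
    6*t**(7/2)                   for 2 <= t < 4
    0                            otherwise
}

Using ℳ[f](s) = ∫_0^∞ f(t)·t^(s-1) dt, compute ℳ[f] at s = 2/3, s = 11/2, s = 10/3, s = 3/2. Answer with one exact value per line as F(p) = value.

F(2/3) = -576*2**(1/6)/25 + 9*2**(2/3)/2 + 9216*2**(1/3)/25
F(11/2) = 256*sqrt(2)/5 + 523264/3
F(10/3) = -2304*2**(5/6)/41 + 18*2**(1/3) + 294912*2**(2/3)/41
F(3/2) = 48*sqrt(2)/7 + 5952/5

breakpoints 2: one integral from each of the 2 segments
for t in [0, 2): the term is ∫ 3*t**2·t^(s-1)
the [2, 4) slice contributes ∫ 6*t**(7/2)·t^(s-1) dt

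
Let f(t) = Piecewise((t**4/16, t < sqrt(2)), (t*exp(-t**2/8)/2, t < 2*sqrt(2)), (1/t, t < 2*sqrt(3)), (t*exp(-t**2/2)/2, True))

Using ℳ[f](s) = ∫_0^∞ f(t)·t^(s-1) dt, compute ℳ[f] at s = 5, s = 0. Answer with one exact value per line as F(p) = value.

F(5) = -640*exp(-1) + sqrt(2)/9 + 100*exp(-6) + 20 + 328*exp(-1/4)
F(0) = -sqrt(3)/6 - sqrt(2)*sqrt(pi)*erfc(1)/2 + sqrt(2)*sqrt(pi)*erfc(sqrt(6))/4 + 1/16 + sqrt(2)/4 + sqrt(2)*sqrt(pi)*erfc(1/2)/2

back out the common scale on t: t**4 on [0, sqrt(2)/2); t*exp(-t**2/2) on [sqrt(2)/2, sqrt(2)); 1/(2*t) on [sqrt(2), sqrt(3)); …
back out the power substitution: t**2 on [0, 1/2); sqrt(t)*exp(-t/2) on [1/2, 2); 1/(2*sqrt(t)) on [2, 3); …
peel off the shared t-power: t**(3/2) on [0, 1/2); exp(-t/2) on [1/2, 2); 1/(2*t) on [2, 3); …
slice at sqrt(2), 2*sqrt(2), 2*sqrt(3), transform all 4 pieces, and sum them
the [0, sqrt(2)) slice contributes ∫ t**4/16·t^(s-1) dt
segment sqrt(2) to 2*sqrt(2) holds t*exp(-t**2/8)/2; add its integral
piece [2*sqrt(2), 2*sqrt(3)): integrate 1/t against the kernel
on [2*sqrt(3), ∞) integrate f = t*exp(-t**2/2)/2 against the kernel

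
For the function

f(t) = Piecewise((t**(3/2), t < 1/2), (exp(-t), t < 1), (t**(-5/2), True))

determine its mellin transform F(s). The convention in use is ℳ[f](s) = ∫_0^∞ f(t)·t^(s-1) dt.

breakpoints 1/2, 1: one integral from each of the 3 segments
the [0, 1/2) slice contributes ∫ t**(3/2)·t^(s-1) dt
[1/2, 1) adds the kernel integral of exp(-t)
for t in [1, ∞): the term is ∫ t**(-5/2)·t^(s-1)

(2*2**s*(2*s - 5)*(2*s + 3)*uppergamma(s, 1/2) - 2*2**s*(2*s - 5)*(2*s + 3)*uppergamma(s, 1) - 4*2**s*(2*s + 3) + sqrt(2)*(2*s - 5))/(2*2**s*(2*s - 5)*(2*s + 3))
  -3/2 < Re(s) < 5/2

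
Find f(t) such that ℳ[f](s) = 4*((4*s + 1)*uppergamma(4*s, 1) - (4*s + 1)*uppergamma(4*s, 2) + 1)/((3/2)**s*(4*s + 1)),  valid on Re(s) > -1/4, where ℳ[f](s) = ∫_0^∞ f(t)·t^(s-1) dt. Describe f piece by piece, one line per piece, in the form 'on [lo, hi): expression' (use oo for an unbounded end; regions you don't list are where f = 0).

on [0, 2/3): 2**(3/4)*3**(1/4)*t**(1/4)/2
on [2/3, 32/3): exp(-2**(3/4)*3**(1/4)*t**(1/4)/2)

undo the common scale on t: t**(1/4) on [0, 1); exp(-t**(1/4)) on [1, 16)
back out the power substitution: sqrt(t) on [0, 1); exp(-sqrt(t)) on [1, 4)
peel off the power substitution: t on [0, 1); exp(-t) on [1, 2)
along the cuts 2/3, ℳ[f](s) splits into 2 integrals
over [0, 2/3), the kernel integral of 2**(3/4)*3**(1/4)*t**(1/4)/2 enters the sum
the [2/3, 32/3) slice contributes ∫ exp(-2**(3/4)*3**(1/4)*t**(1/4)/2)·t^(s-1) dt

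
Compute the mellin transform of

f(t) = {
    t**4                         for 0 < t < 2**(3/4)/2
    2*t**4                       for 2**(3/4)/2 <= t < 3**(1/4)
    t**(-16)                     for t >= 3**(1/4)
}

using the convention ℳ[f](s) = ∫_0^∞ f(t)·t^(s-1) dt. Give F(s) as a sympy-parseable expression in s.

(970*6**(s/4)*s - 15560*6**(s/4) - 81*s + 1296)/(162*2**(s/4)*(s**2 - 12*s - 64))
  -4 < Re(s) < 16

invert the power substitution to get t**2 on [0, sqrt(2)/2); 2*t**2 on [sqrt(2)/2, sqrt(3)); t**(-8) on [sqrt(3), ∞)
undo the power substitution: t on [0, 1/2); 2*t on [1/2, 3); t**(-4) on [3, ∞)
linearity at 2**(3/4)/2, 3**(1/4) turns ℳ[f](s) into 3 summed integrals
between 0 and 2**(3/4)/2 the integrand is t**4·t^(s-1)
for t in [2**(3/4)/2, 3**(1/4)): the term is ∫ 2*t**4·t^(s-1)
for t in [3**(1/4), ∞): the term is ∫ t**(-16)·t^(s-1)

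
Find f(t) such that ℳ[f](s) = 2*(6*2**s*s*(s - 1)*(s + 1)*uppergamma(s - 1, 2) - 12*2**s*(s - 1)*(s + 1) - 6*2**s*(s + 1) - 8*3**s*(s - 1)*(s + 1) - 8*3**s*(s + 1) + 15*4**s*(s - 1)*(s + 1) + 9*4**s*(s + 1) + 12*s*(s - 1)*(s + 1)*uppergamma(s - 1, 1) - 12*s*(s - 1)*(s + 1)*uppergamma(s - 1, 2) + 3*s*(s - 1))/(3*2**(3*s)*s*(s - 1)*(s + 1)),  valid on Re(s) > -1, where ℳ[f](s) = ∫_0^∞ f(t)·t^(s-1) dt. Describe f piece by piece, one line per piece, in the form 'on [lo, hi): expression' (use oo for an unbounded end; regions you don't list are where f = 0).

on [0, 1/8): 16*t
on [1/8, 1/4): exp(-8*t)/t
on [1/4, 3/8): (4*t + 1)/t
on [3/8, 1/2): (4*t + 3)/t
on [1/2, oo): exp(-4*t)/t

back out the shared t-power: 16*t**2 on [0, 1/8); exp(-8*t) on [1/8, 1/4); 4*t + 1 on [1/4, 3/8); …
reversing the common scale on t: 4*t**2 on [0, 1/4); exp(-4*t) on [1/4, 1/2); 2*t + 1 on [1/2, 3/4); …
the common scale on t comes off first: t**2 on [0, 1/2); exp(-2*t) on [1/2, 1); t + 1 on [1, 3/2); …
breakpoints 1/8, 1/4, 3/8, 1/2: one integral from each of the 5 segments
∫ 16*t·t^(s-1) over [0, 1/8)
segment [1/8, 1/4) carries exp(-8*t)/t; integrate it
[1/4, 3/8) adds the kernel integral of (4*t + 1)/t
on [3/8, 1/2) integrate f = (4*t + 3)/t against the kernel
the [1/2, ∞) slice contributes ∫ exp(-4*t)/t·t^(s-1) dt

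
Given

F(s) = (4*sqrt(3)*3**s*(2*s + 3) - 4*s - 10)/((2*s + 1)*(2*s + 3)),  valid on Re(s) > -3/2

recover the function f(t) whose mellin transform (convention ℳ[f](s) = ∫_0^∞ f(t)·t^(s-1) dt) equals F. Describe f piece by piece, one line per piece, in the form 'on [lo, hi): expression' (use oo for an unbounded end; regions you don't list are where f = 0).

integrate the 2 segments split at 1, then add the results
over [0, 1), the kernel integral of t**(3/2) enters the sum
piece [1, 3): integrate 2*sqrt(t) against the kernel

on [0, 1): t**(3/2)
on [1, 3): 2*sqrt(t)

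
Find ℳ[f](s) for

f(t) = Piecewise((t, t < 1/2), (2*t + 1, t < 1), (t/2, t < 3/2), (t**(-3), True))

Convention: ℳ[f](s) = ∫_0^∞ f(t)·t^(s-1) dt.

(270*2**s*s**2 - 702*2**s*s - 324*2**s + 49*3**s*s**2 - 275*3**s*s - 162*s**2 + 378*s + 324)/(108*2**s*s*(s**2 - 2*s - 3))
  -1 < Re(s) < 3

split f at 1/2, 1, 3/2: ℳ[f](s) collects 4 kernel integrals
for t in [0, 1/2): the term is ∫ t·t^(s-1)
on [1/2, 1) integrate f = (2*t + 1) against the kernel
on [1, 3/2): add ∫ t/2·t^(s-1) dt
the [3/2, ∞) slice contributes ∫ t**(-3)·t^(s-1) dt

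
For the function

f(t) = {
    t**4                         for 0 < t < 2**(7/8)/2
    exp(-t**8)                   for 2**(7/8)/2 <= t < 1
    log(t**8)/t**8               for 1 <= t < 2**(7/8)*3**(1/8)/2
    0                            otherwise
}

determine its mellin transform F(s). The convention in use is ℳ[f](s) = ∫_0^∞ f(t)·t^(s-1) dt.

reversing the power substitution: t**2 on [0, 2**(3/4)/2); exp(-t**4) on [2**(3/4)/2, 1); log(t**4)/t**4 on [1, 2**(3/4)*3**(1/4)/2)
invert the power substitution to get t on [0, sqrt(2)/2); exp(-t**2) on [sqrt(2)/2, 1); log(t**2)/t**2 on [1, sqrt(6)/2)
remove the power substitution first: sqrt(t) on [0, 1/2); exp(-t) on [1/2, 1); log(t)/t on [1, 3/2)
treat the 3 regions marked off by 2**(7/8)/2, 1 separately and sum
for t in [0, 2**(7/8)/2): the term is ∫ t**4·t^(s-1)
on [2**(7/8)/2, 1) integrate f = exp(-t**8) against the kernel
between 1 and 2**(7/8)*3**(1/8)/2 the integrand is log(t**8)/t**8·t^(s-1)

(3*2**(s/8)*(s/4 + 1)*(s**2/64 - s/4 + 1)*uppergamma(s/8, 1/2) - 3*2**(s/8)*(s/4 + 1)*(s**2/64 - s/4 + 1)*uppergamma(s/8, 1) + 3*2**(s/8)*(s/4 + 1) - 3**(s/8)*s*(s/4 + 1)*log(2)/4 + 3**(s/8)*s*(s/4 + 1)*log(3)/4 - 2*3**(s/8)*(s/4 + 1)*log(3) - 2*3**(s/8)*(s/4 + 1) + 2*3**(s/8)*(s/4 + 1)*log(2) + 3*sqrt(2)*(s**2/64 - s/4 + 1))/(24*2**(s/8)*(s/4 + 1)*(s**2/64 - s/4 + 1))
  Re(s) > -4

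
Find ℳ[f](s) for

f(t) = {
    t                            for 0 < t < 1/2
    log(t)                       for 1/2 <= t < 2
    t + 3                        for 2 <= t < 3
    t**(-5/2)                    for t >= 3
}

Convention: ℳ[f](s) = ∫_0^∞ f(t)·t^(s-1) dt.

along the cuts 1/2, 2, 3, ℳ[f](s) splits into 4 integrals
the [0, 1/2) slice contributes ∫ t·t^(s-1) dt
over [1/2, 2), the kernel integral of log(t) enters the sum
on [2, 3): add ∫ (t + 3)·t^(s-1) dt
between 3 and ∞ the integrand is t**(-5/2)·t^(s-1)

(-270*2**(2*s)*s**2*(2*s - 5) + 54*2**(2*s)*s*(s + 1)*(2*s - 5)*log(2) - 162*2**(2*s)*s*(2*s - 5) - 54*2**(2*s)*(s + 1)*(2*s - 5) - 4*sqrt(3)*6**s*s**2*(s + 1) + 324*6**s*s**2*(2*s - 5) + 162*6**s*s*(2*s - 5) + 27*s**2*(2*s - 5) + 54*s*(s + 1)*(2*s - 5)*log(2) + (2*s - 5)*(54*s + 54))/(54*2**s*s**2*(s + 1)*(2*s - 5))
  -1 < Re(s) < 5/2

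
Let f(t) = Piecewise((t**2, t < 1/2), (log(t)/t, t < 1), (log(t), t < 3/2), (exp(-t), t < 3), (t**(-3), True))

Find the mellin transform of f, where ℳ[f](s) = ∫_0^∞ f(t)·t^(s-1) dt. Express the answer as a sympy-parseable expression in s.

along the cuts 1/2, 1, 3/2, 3, ℳ[f](s) splits into 5 integrals
segment [0, 1/2) carries t**2; integrate it
the [1/2, 1) slice contributes ∫ log(t)/t·t^(s-1) dt
piece [1, 3/2): integrate log(t) against the kernel
piece [3/2, 3): integrate exp(-t) against the kernel
segment 3 to ∞ holds t**(-3); add its integral

(108*2**s*s**2*(s - 3)*(s + 2)*(s**2 - 2*s + 1)*uppergamma(s, 3/2) - 108*2**s*s**2*(s - 3)*(s + 2)*(s**2 - 2*s + 1)*uppergamma(s, 3) - 108*2**s*s**2*(s - 3)*(s + 2) + 108*2**s*(s - 3)*(s + 2)*(s**2 - 2*s + 1) - 108*3**s*s*(s - 3)*(s + 2)*(s**2 - 2*s + 1)*log(2) + 108*3**s*s*(s - 3)*(s + 2)*(s**2 - 2*s + 1)*log(3) - 108*3**s*(s - 3)*(s + 2)*(s**2 - 2*s + 1) - 4*6**s*s**2*(s + 2)*(s**2 - 2*s + 1) + 216*s**3*(s - 3)*(s + 2)*log(2) - 216*s**2*(s - 3)*(s + 2)*log(2) + 216*s**2*(s - 3)*(s + 2) + 27*s**2*(s - 3)*(s**2 - 2*s + 1))/(108*2**s*s**2*(s - 3)*(s + 2)*(s**2 - 2*s + 1))
  -2 < Re(s) < 3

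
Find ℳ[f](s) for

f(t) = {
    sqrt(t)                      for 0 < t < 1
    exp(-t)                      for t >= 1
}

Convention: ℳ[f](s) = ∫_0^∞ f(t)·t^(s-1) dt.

split f at 1: ℳ[f](s) collects 2 kernel integrals
segment 0 to 1 holds sqrt(t); add its integral
the [1, ∞) slice contributes ∫ exp(-t)·t^(s-1) dt

((2*s + 1)*uppergamma(s, 1) + 2)/(2*s + 1)
  Re(s) > -1/2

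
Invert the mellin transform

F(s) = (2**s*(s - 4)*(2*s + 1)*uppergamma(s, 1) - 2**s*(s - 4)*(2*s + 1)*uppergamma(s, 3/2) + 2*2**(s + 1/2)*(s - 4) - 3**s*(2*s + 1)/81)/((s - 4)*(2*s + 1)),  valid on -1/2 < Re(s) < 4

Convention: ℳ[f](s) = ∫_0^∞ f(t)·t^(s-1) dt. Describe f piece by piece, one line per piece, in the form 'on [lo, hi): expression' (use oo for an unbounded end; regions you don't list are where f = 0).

split f at 2, 3: ℳ[f](s) collects 3 kernel integrals
segment 0 to 2 holds sqrt(t); add its integral
for t in [2, 3): the term is ∫ exp(-t/2)·t^(s-1)
on [3, ∞): add ∫ t**(-4)·t^(s-1) dt

on [0, 2): sqrt(t)
on [2, 3): exp(-t/2)
on [3, oo): t**(-4)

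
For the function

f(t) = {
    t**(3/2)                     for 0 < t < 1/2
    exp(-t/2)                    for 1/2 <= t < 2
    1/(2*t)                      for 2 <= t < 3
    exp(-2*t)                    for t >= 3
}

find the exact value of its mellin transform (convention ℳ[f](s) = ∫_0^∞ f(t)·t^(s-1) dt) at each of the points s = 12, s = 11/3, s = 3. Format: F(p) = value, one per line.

F(12) = -444436938752*exp(-1) + sqrt(2)/221184 + 175099/22 + 61640757*exp(-6)/16 + 214975636319885*exp(-1/4)/1024
F(11/3) = -8*2**(2/3)*uppergamma(11/3, 1) - 3*2**(2/3)/4 + 3*2**(5/6)/992 + 2**(1/3)*uppergamma(11/3, 6)/16 + 27*3**(2/3)/16 + 8*2**(2/3)*uppergamma(11/3, 1/4)
F(3) = -40*exp(-1) + sqrt(2)/144 + 25*exp(-6)/4 + 5/4 + 41*exp(-1/4)/2

split f at 1/2, 2, 3: ℳ[f](s) collects 4 kernel integrals
for t in [0, 1/2): the term is ∫ t**(3/2)·t^(s-1)
segment [1/2, 2) carries exp(-t/2); integrate it
for t in [2, 3): the term is ∫ 1/(2*t)·t^(s-1)
∫ over [3, ∞) of exp(-2*t)·t^(s-1) joins the sum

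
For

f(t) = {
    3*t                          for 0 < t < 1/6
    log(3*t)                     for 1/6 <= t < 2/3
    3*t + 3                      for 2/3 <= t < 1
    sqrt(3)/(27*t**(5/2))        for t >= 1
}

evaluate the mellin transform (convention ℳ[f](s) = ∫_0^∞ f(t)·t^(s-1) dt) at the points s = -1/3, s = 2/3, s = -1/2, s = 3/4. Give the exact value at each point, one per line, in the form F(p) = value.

F(-1/3) = -log(2**(3*12**(1/3)/2 + 3*6**(1/3))) - 9/2 - 3*12**(1/3)/2 + 2*sqrt(3)/153 + 39*6**(1/3)/4
F(2/3) = -53*12**(1/3)/20 + 2*sqrt(3)/99 + 6**(1/3)*log(2)/4 + 17*6**(1/3)/40 + 12**(1/3)*log(2)/2 + 63/10
F(-1/2) = sqrt(6)*(-486*log(2) + sqrt(2) + 648)/162
F(3/4) = 6**(1/4)*(-436*sqrt(2) + 2*2**(3/4)*3**(1/4) + 65 + log(2**(42 + 84*sqrt(2))) + 180*6**(3/4))/189

the common scale on t comes off first: t on [0, 1/2); log(t) on [1/2, 2); t + 3 on [2, 3); …
cuts at 1/6, 2/3, 1: linearity sums the 4 kernel integrals
[0, 1/6) adds the kernel integral of 3*t
for t in [1/6, 2/3): the term is ∫ log(3*t)·t^(s-1)
on [2/3, 1): add ∫ (3*t + 3)·t^(s-1) dt
∫ over [1, ∞) of sqrt(3)/(27*t**(5/2))·t^(s-1) joins the sum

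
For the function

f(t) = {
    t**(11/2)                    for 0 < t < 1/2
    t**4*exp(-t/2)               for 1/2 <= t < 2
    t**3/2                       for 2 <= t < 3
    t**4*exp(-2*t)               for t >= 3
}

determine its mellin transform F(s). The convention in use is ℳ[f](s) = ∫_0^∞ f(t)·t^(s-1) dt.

(16*24**s*(s + 3)*(2*s + 11)*uppergamma(s + 4, 1/4) - 16*24**s*(s + 3)*(2*s + 11)*uppergamma(s + 4, 1) - 4*24**s*(2*s + 11) + 27*6**(2*s)*(2*s + 11)/2 + 6**s*(s + 3)*(2*s + 11)*uppergamma(s + 4, 6)/16 + sqrt(2)*6**s*(s + 3)/32)/(12**s*(s + 3)*(2*s + 11))
  Re(s) > -11/2

the power substitution comes off first: t**(11/4) on [0, 1/4); t**2*exp(-sqrt(t)/2) on [1/4, 4); t**(3/2)/2 on [4, 9); …
reversing the shared t-power: t**(3/4) on [0, 1/4); exp(-sqrt(t)/2) on [1/4, 4); 1/(2*sqrt(t)) on [4, 9); …
invert the power substitution to get t**(3/2) on [0, 1/2); exp(-t/2) on [1/2, 2); 1/(2*t) on [2, 3); …
f breaks at 1/2, 2, 3 into 4 integrals to sum
the [0, 1/2) slice contributes ∫ t**(11/2)·t^(s-1) dt
segment 1/2 to 2 holds t**4*exp(-t/2); add its integral
on [2, 3): add ∫ t**3/2·t^(s-1) dt
for t in [3, ∞): the term is ∫ t**4*exp(-2*t)·t^(s-1)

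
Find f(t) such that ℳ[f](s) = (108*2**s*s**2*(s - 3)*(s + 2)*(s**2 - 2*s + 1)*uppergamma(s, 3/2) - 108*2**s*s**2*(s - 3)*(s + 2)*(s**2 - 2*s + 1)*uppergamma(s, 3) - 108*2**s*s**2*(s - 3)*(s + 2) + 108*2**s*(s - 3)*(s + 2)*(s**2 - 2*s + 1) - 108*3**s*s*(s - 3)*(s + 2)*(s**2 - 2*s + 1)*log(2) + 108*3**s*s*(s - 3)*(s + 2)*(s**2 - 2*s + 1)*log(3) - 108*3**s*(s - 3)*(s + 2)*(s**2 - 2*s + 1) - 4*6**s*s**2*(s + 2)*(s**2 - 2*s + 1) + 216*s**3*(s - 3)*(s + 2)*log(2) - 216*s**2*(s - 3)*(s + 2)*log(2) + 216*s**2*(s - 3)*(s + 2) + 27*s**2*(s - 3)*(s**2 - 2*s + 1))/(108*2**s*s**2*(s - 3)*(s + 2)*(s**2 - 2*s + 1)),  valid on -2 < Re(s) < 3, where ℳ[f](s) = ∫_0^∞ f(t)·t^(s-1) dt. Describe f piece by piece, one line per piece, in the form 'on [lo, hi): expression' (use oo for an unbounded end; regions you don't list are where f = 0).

treat the 5 regions marked off by 1/2, 1, 3/2, 3 separately and sum
for t in [0, 1/2): the term is ∫ t**2·t^(s-1)
on [1/2, 1): add ∫ log(t)/t·t^(s-1) dt
the [1, 3/2) slice contributes ∫ log(t)·t^(s-1) dt
on [3/2, 3) integrate f = exp(-t) against the kernel
between 3 and ∞ the integrand is t**(-3)·t^(s-1)

on [0, 1/2): t**2
on [1/2, 1): log(t)/t
on [1, 3/2): log(t)
on [3/2, 3): exp(-t)
on [3, oo): t**(-3)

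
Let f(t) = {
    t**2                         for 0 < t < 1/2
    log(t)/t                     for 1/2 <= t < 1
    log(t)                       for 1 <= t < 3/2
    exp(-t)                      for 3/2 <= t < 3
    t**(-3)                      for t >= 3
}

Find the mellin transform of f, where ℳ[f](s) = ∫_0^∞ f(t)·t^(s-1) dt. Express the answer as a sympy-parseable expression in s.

(108*2**s*s**2*(s - 3)*(s + 2)*(s**2 - 2*s + 1)*uppergamma(s, 3/2) - 108*2**s*s**2*(s - 3)*(s + 2)*(s**2 - 2*s + 1)*uppergamma(s, 3) - 108*2**s*s**2*(s - 3)*(s + 2) + 108*2**s*(s - 3)*(s + 2)*(s**2 - 2*s + 1) - 108*3**s*s*(s - 3)*(s + 2)*(s**2 - 2*s + 1)*log(2) + 108*3**s*s*(s - 3)*(s + 2)*(s**2 - 2*s + 1)*log(3) - 108*3**s*(s - 3)*(s + 2)*(s**2 - 2*s + 1) - 4*6**s*s**2*(s + 2)*(s**2 - 2*s + 1) + 216*s**3*(s - 3)*(s + 2)*log(2) - 216*s**2*(s - 3)*(s + 2)*log(2) + 216*s**2*(s - 3)*(s + 2) + 27*s**2*(s - 3)*(s**2 - 2*s + 1))/(108*2**s*s**2*(s - 3)*(s + 2)*(s**2 - 2*s + 1))
  -2 < Re(s) < 3

treat the 5 regions marked off by 1/2, 1, 3/2, 3 separately and sum
[0, 1/2) adds the kernel integral of t**2
for t in [1/2, 1): the term is ∫ log(t)/t·t^(s-1)
the [1, 3/2) slice contributes ∫ log(t)·t^(s-1) dt
between 3/2 and 3 the integrand is exp(-t)·t^(s-1)
on [3, ∞) integrate f = t**(-3) against the kernel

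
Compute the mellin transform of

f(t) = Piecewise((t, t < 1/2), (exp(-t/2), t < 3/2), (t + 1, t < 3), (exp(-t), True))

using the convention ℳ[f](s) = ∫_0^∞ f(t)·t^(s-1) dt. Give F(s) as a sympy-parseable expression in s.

(2*2**s*s*(s + 1)*uppergamma(s, 3) - 5*3**s*s - 2*3**s + 2*4**s*s*(s + 1)*uppergamma(s, 1/4) - 2*4**s*s*(s + 1)*uppergamma(s, 3/4) + 8*6**s*s + 2*6**s + s)/(2*2**s*s*(s + 1))
  Re(s) > -1

decompose at 1/2, 3/2, 3; ℳ[f](s) sums the 4 pieces' integrals
∫ over [0, 1/2) of t·t^(s-1) joins the sum
the [1/2, 3/2) slice contributes ∫ exp(-t/2)·t^(s-1) dt
on [3/2, 3) integrate f = (t + 1) against the kernel
segment 3 to ∞ holds exp(-t); add its integral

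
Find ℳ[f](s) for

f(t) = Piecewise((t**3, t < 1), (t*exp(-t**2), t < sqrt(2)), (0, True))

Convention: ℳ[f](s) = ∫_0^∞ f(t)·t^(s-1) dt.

peel off the power substitution: t**(3/2) on [0, 1); sqrt(t)*exp(-t) on [1, 2)
back out the shared t-power: t on [0, 1); exp(-t) on [1, 2)
breakpoints 1: one integral from each of the 2 segments
segment [0, 1) carries t**3; integrate it
segment 1 to sqrt(2) holds t*exp(-t**2); add its integral

((s + 3)*uppergamma(s/2 + 1/2, 1) - (s + 3)*uppergamma(s/2 + 1/2, 2) + 2)/(2*(s + 3))
  Re(s) > -3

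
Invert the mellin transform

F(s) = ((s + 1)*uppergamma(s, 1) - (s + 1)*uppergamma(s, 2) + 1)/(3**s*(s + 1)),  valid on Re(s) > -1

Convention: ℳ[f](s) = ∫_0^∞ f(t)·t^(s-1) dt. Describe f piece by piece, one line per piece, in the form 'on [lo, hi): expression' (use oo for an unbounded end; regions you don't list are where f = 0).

invert the common scale on t to get 3*t/2 on [0, 2/3); exp(-3*t/2) on [2/3, 4/3)
undo the common scale on t: t on [0, 1); exp(-t) on [1, 2)
f breaks at 1/3 into 2 integrals to sum
∫ 3*t·t^(s-1) over [0, 1/3)
the [1/3, 2/3) slice contributes ∫ exp(-3*t)·t^(s-1) dt

on [0, 1/3): 3*t
on [1/3, 2/3): exp(-3*t)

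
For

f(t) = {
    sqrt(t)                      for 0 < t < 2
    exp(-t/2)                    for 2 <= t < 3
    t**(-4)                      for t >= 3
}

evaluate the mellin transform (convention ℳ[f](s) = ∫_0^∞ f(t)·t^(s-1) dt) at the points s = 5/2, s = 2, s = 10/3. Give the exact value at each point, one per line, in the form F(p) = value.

F(5/2) = -12*sqrt(3)*exp(-3/2) - 3*sqrt(2)*sqrt(pi)*erfc(sqrt(6)/2) + 2*sqrt(3)/27 + 3*sqrt(2)*sqrt(pi)*erfc(1) + 8/3 + 10*sqrt(2)*exp(-1)
F(2) = -10*exp(-3/2) + 1/18 + 8*sqrt(2)/5 + 8*exp(-1)
F(10/3) = -8*2**(1/3)*uppergamma(10/3, 3/2) + 3**(1/3)/2 + 48*2**(5/6)/23 + 8*2**(1/3)*uppergamma(10/3, 1)

f breaks at 2, 3 into 3 integrals to sum
segment [0, 2) carries sqrt(t); integrate it
[2, 3) adds the kernel integral of exp(-t/2)
piece [3, ∞): integrate t**(-4) against the kernel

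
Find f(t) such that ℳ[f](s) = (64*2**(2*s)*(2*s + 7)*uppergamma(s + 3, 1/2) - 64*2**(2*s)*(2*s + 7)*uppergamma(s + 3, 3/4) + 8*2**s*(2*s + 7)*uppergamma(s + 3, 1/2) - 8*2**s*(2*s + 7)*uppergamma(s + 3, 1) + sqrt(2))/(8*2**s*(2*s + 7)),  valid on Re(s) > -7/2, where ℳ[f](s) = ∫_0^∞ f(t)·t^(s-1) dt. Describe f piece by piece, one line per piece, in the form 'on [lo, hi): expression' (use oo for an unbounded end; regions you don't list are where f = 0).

reversing the shared t-power: t**(3/2) on [0, 1/2); t*exp(-t) on [1/2, 1); t*exp(-t/2) on [1, 3/2)
reversing the shared t-power: t**(5/2) on [0, 1/2); t**2*exp(-t) on [1/2, 1); t**2*exp(-t/2) on [1, 3/2)
the shared t-power comes off first: sqrt(t) on [0, 1/2); exp(-t) on [1/2, 1); exp(-t/2) on [1, 3/2)
decompose at 1/2, 1; ℳ[f](s) sums the 3 pieces' integrals
between 0 and 1/2 the integrand is t**(7/2)·t^(s-1)
∫ over [1/2, 1) of t**3*exp(-t)·t^(s-1) joins the sum
segment [1, 3/2) carries t**3*exp(-t/2); integrate it

on [0, 1/2): t**(7/2)
on [1/2, 1): t**3*exp(-t)
on [1, 3/2): t**3*exp(-t/2)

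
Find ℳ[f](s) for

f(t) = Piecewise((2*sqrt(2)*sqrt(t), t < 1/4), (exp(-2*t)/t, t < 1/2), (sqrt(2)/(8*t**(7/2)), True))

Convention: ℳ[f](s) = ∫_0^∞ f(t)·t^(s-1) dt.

back out the shared t-power: 2*sqrt(2)*t**(3/2) on [0, 1/4); exp(-2*t) on [1/4, 1/2); sqrt(2)/(8*t**(5/2)) on [1/2, ∞)
invert the common scale on t to get t**(3/2) on [0, 1/2); exp(-t) on [1/2, 1); t**(-5/2) on [1, ∞)
integrate the 3 segments split at 1/4, 1/2, then add the results
segment [0, 1/4) carries 2*sqrt(2)*sqrt(t); integrate it
the [1/4, 1/2) slice contributes ∫ exp(-2*t)/t·t^(s-1) dt
segment [1/2, ∞) carries sqrt(2)/(8*t**(7/2)); integrate it

2**(1 - 2*s)*(2**s*(2*s - 7)*(2*s + 1)*uppergamma(s - 1, 1/2) - 2**s*(2*s - 7)*(2*s + 1)*uppergamma(s - 1, 1) + 2**(s + 1)*(-2*s - 1) + sqrt(2)*(2*s - 7))/((2*s - 7)*(2*s + 1))
  -1/2 < Re(s) < 7/2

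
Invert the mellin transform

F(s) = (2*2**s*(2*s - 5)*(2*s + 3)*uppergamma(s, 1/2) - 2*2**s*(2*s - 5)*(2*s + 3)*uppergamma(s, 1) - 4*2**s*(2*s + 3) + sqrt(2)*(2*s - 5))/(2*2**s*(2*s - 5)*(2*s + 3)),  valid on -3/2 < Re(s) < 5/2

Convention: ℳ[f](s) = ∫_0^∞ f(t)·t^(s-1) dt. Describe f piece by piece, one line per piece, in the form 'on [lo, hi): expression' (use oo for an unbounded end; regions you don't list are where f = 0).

on [0, 1/2): t**(3/2)
on [1/2, 1): exp(-t)
on [1, oo): t**(-5/2)

split f at 1/2, 1: ℳ[f](s) collects 3 kernel integrals
segment [0, 1/2) carries t**(3/2); integrate it
between 1/2 and 1 the integrand is exp(-t)·t^(s-1)
∫ over [1, ∞) of t**(-5/2)·t^(s-1) joins the sum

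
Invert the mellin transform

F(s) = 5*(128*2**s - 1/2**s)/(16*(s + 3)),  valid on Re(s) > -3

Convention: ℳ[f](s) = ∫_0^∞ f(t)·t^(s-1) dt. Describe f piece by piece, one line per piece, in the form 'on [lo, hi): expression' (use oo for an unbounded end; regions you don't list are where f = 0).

on [0, 1/2): 5*t**3/2
on [1/2, 2): 5*t**3

f breaks at 1/2 into 2 integrals to sum
[0, 1/2) adds the kernel integral of 5*t**3/2
[1/2, 2) adds the kernel integral of 5*t**3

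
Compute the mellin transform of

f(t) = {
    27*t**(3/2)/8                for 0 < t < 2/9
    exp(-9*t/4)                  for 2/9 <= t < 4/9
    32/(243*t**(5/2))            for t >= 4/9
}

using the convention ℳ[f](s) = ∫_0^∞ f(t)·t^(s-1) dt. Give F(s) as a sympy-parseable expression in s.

the common scale on t comes off first: 3*sqrt(3)*t**(3/2)/8 on [0, 2/3); exp(-3*t/4) on [2/3, 4/3); 32*sqrt(3)/(27*t**(5/2)) on [4/3, ∞)
remove the common scale on t first: 3*sqrt(6)*t**(3/2)/4 on [0, 1/3); exp(-3*t/2) on [1/3, 2/3); 4*sqrt(6)/(27*t**(5/2)) on [2/3, ∞)
strip the common scale on t: t**(3/2) on [0, 1/2); exp(-t) on [1/2, 1); t**(-5/2) on [1, ∞)
breakpoints 2/9, 4/9: one integral from each of the 3 segments
segment [0, 2/9) carries 27*t**(3/2)/8; integrate it
segment 2/9 to 4/9 holds exp(-9*t/4); add its integral
[4/9, ∞) adds the kernel integral of 32/(243*t**(5/2))

2**s*(2*2**s*(2*s - 5)*(2*s + 3)*uppergamma(s, 1/2) - 2*2**s*(2*s - 5)*(2*s + 3)*uppergamma(s, 1) - 4*2**s*(2*s + 3) + sqrt(2)*(2*s - 5))/(2*9**s*(2*s - 5)*(2*s + 3))
  -3/2 < Re(s) < 5/2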